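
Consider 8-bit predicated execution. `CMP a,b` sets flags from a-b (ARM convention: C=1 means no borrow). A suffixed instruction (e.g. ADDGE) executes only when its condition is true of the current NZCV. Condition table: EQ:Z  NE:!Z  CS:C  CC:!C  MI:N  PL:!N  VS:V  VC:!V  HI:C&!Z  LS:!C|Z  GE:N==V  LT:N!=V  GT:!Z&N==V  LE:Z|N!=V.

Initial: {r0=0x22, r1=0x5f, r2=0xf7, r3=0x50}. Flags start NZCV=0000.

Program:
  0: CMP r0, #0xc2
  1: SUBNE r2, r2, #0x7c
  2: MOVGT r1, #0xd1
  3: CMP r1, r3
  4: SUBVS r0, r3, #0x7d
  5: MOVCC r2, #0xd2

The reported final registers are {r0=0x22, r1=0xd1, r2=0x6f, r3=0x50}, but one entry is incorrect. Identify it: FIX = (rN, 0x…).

FIX = (r2, 0x7b)

[0] flags=0000 → (cmp)
[1] flags=0000 NE?T → r2=0x7b
[2] flags=0000 GT?T → r1=0xd1
[3] flags=1010 → (cmp)
[4] flags=1010 VS?F → skip
[5] flags=1010 CC?F → skip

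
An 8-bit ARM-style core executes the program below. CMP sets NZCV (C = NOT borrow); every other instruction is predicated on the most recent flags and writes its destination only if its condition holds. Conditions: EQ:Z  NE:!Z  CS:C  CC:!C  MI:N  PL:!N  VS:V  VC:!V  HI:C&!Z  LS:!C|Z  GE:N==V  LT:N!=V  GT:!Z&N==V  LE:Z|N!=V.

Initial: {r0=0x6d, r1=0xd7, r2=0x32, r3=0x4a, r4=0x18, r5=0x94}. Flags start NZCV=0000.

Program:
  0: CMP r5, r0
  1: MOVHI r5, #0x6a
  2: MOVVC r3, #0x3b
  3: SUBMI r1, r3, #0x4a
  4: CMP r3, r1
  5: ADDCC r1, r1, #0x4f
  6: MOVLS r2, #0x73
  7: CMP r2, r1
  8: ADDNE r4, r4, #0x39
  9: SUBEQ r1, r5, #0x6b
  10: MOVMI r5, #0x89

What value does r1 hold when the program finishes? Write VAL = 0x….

VAL = 0x26

[0] flags=0011 → (cmp)
[1] flags=0011 HI?T → r5=0x6a
[2] flags=0011 VC?F → skip
[3] flags=0011 MI?F → skip
[4] flags=0000 → (cmp)
[5] flags=0000 CC?T → r1=0x26
[6] flags=0000 LS?T → r2=0x73
[7] flags=0010 → (cmp)
[8] flags=0010 NE?T → r4=0x51
[9] flags=0010 EQ?F → skip
[10] flags=0010 MI?F → skip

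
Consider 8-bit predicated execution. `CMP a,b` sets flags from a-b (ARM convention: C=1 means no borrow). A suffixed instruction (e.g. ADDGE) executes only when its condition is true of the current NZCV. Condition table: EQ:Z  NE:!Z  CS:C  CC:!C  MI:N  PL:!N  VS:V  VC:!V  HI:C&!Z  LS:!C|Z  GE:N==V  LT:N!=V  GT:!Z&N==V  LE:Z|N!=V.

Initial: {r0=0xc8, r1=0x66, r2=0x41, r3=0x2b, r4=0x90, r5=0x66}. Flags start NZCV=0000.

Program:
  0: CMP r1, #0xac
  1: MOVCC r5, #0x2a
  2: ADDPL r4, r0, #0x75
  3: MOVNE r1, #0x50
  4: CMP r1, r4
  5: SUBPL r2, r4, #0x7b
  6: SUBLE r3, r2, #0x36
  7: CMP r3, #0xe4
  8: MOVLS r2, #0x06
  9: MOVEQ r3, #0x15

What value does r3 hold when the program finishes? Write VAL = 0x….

VAL = 0x2b

[0] flags=1001 → (cmp)
[1] flags=1001 CC?T → r5=0x2a
[2] flags=1001 PL?F → skip
[3] flags=1001 NE?T → r1=0x50
[4] flags=1001 → (cmp)
[5] flags=1001 PL?F → skip
[6] flags=1001 LE?F → skip
[7] flags=0000 → (cmp)
[8] flags=0000 LS?T → r2=0x06
[9] flags=0000 EQ?F → skip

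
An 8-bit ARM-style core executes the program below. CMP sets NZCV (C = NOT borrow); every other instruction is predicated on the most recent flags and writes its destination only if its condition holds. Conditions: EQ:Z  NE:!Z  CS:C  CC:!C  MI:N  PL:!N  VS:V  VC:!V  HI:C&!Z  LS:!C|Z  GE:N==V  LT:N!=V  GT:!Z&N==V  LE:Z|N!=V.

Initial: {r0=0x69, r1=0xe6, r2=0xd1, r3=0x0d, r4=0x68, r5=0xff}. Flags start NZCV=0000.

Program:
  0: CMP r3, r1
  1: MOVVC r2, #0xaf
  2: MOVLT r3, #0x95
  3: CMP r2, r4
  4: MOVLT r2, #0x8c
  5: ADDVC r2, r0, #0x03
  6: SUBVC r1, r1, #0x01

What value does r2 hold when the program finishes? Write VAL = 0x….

VAL = 0x8c

0: ✓ CMP  NZCV=0000
1: ✓ MOVVC  r2←0xaf
2: · MOVLT
3: ✓ CMP  NZCV=0011
4: ✓ MOVLT  r2←0x8c
5: · ADDVC
6: · SUBVC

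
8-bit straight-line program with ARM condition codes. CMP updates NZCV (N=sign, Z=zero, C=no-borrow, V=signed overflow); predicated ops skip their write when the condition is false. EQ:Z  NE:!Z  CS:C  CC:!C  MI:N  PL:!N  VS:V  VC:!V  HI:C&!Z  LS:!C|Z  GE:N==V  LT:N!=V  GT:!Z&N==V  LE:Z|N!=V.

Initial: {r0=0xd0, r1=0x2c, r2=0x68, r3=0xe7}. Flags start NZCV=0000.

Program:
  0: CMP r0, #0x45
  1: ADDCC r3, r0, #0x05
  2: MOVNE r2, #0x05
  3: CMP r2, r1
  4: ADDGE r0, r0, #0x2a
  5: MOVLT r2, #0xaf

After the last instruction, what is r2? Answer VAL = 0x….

[0] flags=1010 → (cmp)
[1] flags=1010 CC?F → skip
[2] flags=1010 NE?T → r2=0x05
[3] flags=1000 → (cmp)
[4] flags=1000 GE?F → skip
[5] flags=1000 LT?T → r2=0xaf

VAL = 0xaf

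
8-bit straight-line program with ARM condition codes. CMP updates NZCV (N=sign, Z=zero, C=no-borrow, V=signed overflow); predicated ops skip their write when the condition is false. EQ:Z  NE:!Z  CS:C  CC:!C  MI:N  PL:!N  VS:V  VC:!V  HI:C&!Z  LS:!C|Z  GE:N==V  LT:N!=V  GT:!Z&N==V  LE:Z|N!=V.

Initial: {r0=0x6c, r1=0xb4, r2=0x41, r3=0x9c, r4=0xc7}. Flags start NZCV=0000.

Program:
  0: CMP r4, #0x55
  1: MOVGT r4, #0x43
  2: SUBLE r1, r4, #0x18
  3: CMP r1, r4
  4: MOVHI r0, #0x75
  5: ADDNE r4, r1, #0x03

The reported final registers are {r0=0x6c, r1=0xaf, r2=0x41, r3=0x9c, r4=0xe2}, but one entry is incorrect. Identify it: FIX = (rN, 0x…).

[0] flags=0011 → (cmp)
[1] flags=0011 GT?F → skip
[2] flags=0011 LE?T → r1=0xaf
[3] flags=1000 → (cmp)
[4] flags=1000 HI?F → skip
[5] flags=1000 NE?T → r4=0xb2

FIX = (r4, 0xb2)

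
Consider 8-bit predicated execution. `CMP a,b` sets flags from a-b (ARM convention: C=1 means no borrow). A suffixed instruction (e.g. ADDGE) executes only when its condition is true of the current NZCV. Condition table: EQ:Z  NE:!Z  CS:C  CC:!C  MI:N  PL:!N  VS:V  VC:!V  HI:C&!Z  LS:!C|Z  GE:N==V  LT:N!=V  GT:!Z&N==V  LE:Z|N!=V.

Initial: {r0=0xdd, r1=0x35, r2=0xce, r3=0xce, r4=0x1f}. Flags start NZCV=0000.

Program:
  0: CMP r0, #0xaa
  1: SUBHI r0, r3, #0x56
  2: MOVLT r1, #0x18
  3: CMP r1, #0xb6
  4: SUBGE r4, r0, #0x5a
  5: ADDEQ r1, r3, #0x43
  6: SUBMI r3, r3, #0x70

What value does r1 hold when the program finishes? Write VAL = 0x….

0: ✓ CMP  NZCV=0010
1: ✓ SUBHI  r0←0x78
2: · MOVLT
3: ✓ CMP  NZCV=0000
4: ✓ SUBGE  r4←0x1e
5: · ADDEQ
6: · SUBMI

VAL = 0x35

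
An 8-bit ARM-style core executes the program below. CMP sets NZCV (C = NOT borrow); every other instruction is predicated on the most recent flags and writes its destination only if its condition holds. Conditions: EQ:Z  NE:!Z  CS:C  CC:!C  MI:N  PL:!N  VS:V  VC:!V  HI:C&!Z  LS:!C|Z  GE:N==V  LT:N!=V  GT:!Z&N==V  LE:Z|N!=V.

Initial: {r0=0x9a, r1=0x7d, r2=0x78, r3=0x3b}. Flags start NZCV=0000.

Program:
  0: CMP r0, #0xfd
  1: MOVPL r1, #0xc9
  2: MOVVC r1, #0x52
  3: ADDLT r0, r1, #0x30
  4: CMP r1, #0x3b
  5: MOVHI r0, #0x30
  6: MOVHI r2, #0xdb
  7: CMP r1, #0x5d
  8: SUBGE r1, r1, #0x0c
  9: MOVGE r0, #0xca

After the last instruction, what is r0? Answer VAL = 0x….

VAL = 0x30

[0] flags=1000 → (cmp)
[1] flags=1000 PL?F → skip
[2] flags=1000 VC?T → r1=0x52
[3] flags=1000 LT?T → r0=0x82
[4] flags=0010 → (cmp)
[5] flags=0010 HI?T → r0=0x30
[6] flags=0010 HI?T → r2=0xdb
[7] flags=1000 → (cmp)
[8] flags=1000 GE?F → skip
[9] flags=1000 GE?F → skip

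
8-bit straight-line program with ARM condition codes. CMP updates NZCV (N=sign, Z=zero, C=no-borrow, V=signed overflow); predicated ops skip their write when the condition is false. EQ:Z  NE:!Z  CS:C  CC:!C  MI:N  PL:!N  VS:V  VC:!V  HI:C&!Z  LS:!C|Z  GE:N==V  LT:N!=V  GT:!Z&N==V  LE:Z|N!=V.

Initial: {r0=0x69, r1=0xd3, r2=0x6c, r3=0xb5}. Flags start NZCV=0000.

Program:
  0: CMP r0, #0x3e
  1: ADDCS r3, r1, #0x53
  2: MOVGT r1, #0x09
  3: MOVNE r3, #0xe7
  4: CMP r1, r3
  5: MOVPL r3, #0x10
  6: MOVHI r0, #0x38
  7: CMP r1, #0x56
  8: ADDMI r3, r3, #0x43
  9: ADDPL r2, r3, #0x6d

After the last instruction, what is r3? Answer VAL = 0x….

[0] flags=0010 → (cmp)
[1] flags=0010 CS?T → r3=0x26
[2] flags=0010 GT?T → r1=0x09
[3] flags=0010 NE?T → r3=0xe7
[4] flags=0000 → (cmp)
[5] flags=0000 PL?T → r3=0x10
[6] flags=0000 HI?F → skip
[7] flags=1000 → (cmp)
[8] flags=1000 MI?T → r3=0x53
[9] flags=1000 PL?F → skip

VAL = 0x53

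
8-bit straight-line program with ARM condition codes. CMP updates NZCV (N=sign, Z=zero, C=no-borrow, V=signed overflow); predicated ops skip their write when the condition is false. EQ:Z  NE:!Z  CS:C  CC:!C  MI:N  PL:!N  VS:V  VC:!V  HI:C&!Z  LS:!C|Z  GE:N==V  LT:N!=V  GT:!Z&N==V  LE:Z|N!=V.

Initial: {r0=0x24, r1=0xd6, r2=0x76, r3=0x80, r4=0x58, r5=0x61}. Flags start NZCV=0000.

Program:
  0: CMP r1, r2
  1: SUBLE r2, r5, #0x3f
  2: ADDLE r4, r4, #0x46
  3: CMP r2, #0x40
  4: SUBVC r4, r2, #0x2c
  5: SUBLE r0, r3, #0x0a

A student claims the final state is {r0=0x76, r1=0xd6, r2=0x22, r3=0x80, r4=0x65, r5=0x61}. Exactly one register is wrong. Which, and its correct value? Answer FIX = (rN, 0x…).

FIX = (r4, 0xf6)

0: ✓ CMP  NZCV=0011
1: ✓ SUBLE  r2←0x22
2: ✓ ADDLE  r4←0x9e
3: ✓ CMP  NZCV=1000
4: ✓ SUBVC  r4←0xf6
5: ✓ SUBLE  r0←0x76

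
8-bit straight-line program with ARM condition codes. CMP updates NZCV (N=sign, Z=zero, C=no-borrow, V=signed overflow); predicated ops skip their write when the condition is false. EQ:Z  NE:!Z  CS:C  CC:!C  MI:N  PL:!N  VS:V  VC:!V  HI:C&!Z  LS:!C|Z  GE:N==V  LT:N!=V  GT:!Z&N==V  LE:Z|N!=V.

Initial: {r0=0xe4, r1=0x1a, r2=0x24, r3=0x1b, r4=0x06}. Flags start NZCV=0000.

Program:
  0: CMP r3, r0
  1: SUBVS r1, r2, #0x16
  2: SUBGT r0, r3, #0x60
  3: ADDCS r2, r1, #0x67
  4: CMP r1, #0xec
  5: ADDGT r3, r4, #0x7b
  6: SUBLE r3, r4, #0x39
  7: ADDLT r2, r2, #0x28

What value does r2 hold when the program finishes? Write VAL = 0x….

VAL = 0x24

0: ✓ CMP  NZCV=0000
1: · SUBVS
2: ✓ SUBGT  r0←0xbb
3: · ADDCS
4: ✓ CMP  NZCV=0000
5: ✓ ADDGT  r3←0x81
6: · SUBLE
7: · ADDLT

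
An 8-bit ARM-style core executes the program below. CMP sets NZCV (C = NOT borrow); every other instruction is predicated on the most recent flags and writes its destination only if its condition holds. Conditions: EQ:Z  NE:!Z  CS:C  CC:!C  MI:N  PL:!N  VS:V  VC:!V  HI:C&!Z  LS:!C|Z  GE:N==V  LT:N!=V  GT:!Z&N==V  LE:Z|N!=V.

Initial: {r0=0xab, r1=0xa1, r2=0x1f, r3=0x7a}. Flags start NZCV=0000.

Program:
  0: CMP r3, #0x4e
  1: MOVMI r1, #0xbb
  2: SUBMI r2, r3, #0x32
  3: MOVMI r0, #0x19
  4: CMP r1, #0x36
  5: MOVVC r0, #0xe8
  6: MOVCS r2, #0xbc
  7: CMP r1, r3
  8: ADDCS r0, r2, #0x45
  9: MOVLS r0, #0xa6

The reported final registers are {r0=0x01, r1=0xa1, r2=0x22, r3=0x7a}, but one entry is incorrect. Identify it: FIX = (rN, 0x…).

FIX = (r2, 0xbc)

[0] flags=0010 → (cmp)
[1] flags=0010 MI?F → skip
[2] flags=0010 MI?F → skip
[3] flags=0010 MI?F → skip
[4] flags=0011 → (cmp)
[5] flags=0011 VC?F → skip
[6] flags=0011 CS?T → r2=0xbc
[7] flags=0011 → (cmp)
[8] flags=0011 CS?T → r0=0x01
[9] flags=0011 LS?F → skip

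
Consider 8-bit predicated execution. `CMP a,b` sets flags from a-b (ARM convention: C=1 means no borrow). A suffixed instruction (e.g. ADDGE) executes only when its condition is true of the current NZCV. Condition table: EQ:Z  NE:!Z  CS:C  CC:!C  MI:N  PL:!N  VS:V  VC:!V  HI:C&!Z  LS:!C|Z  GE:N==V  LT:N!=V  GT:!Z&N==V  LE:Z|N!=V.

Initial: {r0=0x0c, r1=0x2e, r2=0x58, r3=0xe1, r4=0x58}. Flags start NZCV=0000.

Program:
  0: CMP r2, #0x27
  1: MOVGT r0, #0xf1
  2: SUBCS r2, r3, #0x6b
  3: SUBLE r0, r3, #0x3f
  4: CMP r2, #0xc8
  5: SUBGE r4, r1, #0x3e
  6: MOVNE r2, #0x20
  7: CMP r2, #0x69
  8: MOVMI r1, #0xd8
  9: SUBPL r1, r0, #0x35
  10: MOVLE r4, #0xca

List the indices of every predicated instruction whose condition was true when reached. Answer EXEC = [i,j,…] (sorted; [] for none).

[0] flags=0010 → (cmp)
[1] flags=0010 GT?T → r0=0xf1
[2] flags=0010 CS?T → r2=0x76
[3] flags=0010 LE?F → skip
[4] flags=1001 → (cmp)
[5] flags=1001 GE?T → r4=0xf0
[6] flags=1001 NE?T → r2=0x20
[7] flags=1000 → (cmp)
[8] flags=1000 MI?T → r1=0xd8
[9] flags=1000 PL?F → skip
[10] flags=1000 LE?T → r4=0xca

EXEC = [1,2,5,6,8,10]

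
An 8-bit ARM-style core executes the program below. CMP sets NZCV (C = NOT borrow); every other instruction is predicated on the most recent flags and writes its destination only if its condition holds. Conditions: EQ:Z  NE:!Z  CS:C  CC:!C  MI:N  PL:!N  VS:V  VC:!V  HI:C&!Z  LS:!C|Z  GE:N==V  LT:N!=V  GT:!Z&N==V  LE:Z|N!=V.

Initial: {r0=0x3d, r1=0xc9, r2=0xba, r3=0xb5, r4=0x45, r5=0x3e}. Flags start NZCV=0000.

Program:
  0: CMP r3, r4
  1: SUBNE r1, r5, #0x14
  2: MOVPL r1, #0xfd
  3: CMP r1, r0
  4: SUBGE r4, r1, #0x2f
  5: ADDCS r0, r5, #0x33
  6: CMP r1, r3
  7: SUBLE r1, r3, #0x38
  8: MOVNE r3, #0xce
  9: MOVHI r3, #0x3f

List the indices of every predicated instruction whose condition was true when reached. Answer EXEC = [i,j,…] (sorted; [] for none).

EXEC = [1,2,5,8,9]

0: ✓ CMP  NZCV=0011
1: ✓ SUBNE  r1←0x2a
2: ✓ MOVPL  r1←0xfd
3: ✓ CMP  NZCV=1010
4: · SUBGE
5: ✓ ADDCS  r0←0x71
6: ✓ CMP  NZCV=0010
7: · SUBLE
8: ✓ MOVNE  r3←0xce
9: ✓ MOVHI  r3←0x3f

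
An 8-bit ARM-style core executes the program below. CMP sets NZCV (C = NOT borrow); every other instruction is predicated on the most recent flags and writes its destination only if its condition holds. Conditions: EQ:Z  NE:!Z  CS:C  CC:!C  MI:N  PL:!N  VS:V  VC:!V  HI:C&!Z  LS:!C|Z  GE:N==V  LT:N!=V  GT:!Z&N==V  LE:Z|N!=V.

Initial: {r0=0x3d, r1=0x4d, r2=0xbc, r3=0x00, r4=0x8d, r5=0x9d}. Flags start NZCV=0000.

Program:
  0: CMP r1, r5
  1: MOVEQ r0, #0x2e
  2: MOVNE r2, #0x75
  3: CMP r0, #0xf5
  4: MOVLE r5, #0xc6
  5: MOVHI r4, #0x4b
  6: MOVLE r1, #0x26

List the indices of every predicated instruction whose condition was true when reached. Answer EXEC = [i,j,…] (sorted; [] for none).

[0] flags=1001 → (cmp)
[1] flags=1001 EQ?F → skip
[2] flags=1001 NE?T → r2=0x75
[3] flags=0000 → (cmp)
[4] flags=0000 LE?F → skip
[5] flags=0000 HI?F → skip
[6] flags=0000 LE?F → skip

EXEC = [2]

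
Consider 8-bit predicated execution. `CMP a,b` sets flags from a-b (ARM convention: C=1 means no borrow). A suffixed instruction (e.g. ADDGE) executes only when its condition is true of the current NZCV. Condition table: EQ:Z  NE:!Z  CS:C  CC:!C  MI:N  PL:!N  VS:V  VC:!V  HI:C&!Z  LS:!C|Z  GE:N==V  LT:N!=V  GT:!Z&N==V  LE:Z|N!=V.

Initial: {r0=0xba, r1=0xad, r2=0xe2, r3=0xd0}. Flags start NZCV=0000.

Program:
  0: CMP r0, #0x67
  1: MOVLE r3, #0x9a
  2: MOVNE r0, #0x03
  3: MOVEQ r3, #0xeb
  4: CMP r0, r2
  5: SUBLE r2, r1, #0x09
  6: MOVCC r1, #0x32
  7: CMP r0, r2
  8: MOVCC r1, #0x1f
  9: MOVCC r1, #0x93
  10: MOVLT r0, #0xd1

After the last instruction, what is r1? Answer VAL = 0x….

VAL = 0x93

[0] flags=0011 → (cmp)
[1] flags=0011 LE?T → r3=0x9a
[2] flags=0011 NE?T → r0=0x03
[3] flags=0011 EQ?F → skip
[4] flags=0000 → (cmp)
[5] flags=0000 LE?F → skip
[6] flags=0000 CC?T → r1=0x32
[7] flags=0000 → (cmp)
[8] flags=0000 CC?T → r1=0x1f
[9] flags=0000 CC?T → r1=0x93
[10] flags=0000 LT?F → skip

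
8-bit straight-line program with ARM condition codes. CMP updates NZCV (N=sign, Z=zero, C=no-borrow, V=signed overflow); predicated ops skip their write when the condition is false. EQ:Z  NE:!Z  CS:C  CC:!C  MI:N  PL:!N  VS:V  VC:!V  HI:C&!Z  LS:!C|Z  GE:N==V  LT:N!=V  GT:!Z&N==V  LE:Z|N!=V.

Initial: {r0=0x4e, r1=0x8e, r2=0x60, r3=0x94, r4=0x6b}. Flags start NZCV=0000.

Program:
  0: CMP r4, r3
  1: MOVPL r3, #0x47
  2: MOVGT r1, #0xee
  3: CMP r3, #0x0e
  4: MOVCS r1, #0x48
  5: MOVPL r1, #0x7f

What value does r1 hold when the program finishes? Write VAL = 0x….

VAL = 0x48

0: ✓ CMP  NZCV=1001
1: · MOVPL
2: ✓ MOVGT  r1←0xee
3: ✓ CMP  NZCV=1010
4: ✓ MOVCS  r1←0x48
5: · MOVPL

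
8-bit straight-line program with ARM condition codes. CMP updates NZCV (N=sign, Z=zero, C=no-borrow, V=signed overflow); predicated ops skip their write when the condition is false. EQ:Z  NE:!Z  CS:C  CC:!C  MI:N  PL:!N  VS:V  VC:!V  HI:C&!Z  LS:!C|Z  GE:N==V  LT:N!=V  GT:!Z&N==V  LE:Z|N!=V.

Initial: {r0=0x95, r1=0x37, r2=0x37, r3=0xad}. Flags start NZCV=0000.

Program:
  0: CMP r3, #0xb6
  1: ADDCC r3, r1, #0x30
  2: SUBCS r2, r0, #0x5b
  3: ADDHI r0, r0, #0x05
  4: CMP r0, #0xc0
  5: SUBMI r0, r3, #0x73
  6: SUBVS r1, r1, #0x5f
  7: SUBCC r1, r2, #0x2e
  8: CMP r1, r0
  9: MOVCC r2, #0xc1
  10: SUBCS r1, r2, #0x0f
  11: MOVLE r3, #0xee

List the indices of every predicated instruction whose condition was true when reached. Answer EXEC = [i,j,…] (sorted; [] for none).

EXEC = [1,5,7,9]

0: ✓ CMP  NZCV=1000
1: ✓ ADDCC  r3←0x67
2: · SUBCS
3: · ADDHI
4: ✓ CMP  NZCV=1000
5: ✓ SUBMI  r0←0xf4
6: · SUBVS
7: ✓ SUBCC  r1←0x09
8: ✓ CMP  NZCV=0000
9: ✓ MOVCC  r2←0xc1
10: · SUBCS
11: · MOVLE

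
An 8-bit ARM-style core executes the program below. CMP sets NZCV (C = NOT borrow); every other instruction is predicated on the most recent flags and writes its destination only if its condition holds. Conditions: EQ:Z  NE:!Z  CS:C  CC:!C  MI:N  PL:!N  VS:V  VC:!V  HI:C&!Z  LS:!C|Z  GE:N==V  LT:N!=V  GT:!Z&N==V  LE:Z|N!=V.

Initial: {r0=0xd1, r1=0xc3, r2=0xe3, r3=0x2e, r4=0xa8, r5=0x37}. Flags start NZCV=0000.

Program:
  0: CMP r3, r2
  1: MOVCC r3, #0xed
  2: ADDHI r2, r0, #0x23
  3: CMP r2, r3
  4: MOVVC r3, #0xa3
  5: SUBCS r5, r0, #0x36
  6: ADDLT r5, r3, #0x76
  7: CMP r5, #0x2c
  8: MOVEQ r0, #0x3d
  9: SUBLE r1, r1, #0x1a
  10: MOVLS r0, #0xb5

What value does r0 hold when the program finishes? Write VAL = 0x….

[0] flags=0000 → (cmp)
[1] flags=0000 CC?T → r3=0xed
[2] flags=0000 HI?F → skip
[3] flags=1000 → (cmp)
[4] flags=1000 VC?T → r3=0xa3
[5] flags=1000 CS?F → skip
[6] flags=1000 LT?T → r5=0x19
[7] flags=1000 → (cmp)
[8] flags=1000 EQ?F → skip
[9] flags=1000 LE?T → r1=0xa9
[10] flags=1000 LS?T → r0=0xb5

VAL = 0xb5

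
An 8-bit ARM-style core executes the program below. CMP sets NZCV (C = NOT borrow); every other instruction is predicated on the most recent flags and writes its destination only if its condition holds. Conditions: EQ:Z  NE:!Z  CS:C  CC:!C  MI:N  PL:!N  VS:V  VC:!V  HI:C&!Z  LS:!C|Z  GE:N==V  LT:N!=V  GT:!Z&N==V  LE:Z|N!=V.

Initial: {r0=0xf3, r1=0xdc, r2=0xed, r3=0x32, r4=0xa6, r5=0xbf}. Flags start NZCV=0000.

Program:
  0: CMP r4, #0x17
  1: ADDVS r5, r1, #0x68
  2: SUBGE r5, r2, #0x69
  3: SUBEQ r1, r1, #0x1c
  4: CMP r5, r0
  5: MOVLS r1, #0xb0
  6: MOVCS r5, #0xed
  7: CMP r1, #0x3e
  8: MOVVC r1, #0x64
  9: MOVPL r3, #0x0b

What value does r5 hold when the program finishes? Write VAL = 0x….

VAL = 0xbf

0: ✓ CMP  NZCV=1010
1: · ADDVS
2: · SUBGE
3: · SUBEQ
4: ✓ CMP  NZCV=1000
5: ✓ MOVLS  r1←0xb0
6: · MOVCS
7: ✓ CMP  NZCV=0011
8: · MOVVC
9: ✓ MOVPL  r3←0x0b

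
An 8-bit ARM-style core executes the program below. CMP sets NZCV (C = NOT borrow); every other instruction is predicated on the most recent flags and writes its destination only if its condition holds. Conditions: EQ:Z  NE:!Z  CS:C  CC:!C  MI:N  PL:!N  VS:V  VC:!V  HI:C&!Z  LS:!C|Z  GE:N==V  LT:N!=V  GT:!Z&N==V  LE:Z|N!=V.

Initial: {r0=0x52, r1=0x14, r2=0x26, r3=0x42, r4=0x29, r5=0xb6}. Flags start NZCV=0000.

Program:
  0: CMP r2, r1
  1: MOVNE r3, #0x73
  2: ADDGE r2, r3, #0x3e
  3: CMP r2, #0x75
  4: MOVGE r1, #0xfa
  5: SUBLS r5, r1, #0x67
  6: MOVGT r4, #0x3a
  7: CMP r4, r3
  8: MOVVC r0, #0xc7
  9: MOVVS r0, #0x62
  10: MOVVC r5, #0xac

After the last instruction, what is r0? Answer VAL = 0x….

[0] flags=0010 → (cmp)
[1] flags=0010 NE?T → r3=0x73
[2] flags=0010 GE?T → r2=0xb1
[3] flags=0011 → (cmp)
[4] flags=0011 GE?F → skip
[5] flags=0011 LS?F → skip
[6] flags=0011 GT?F → skip
[7] flags=1000 → (cmp)
[8] flags=1000 VC?T → r0=0xc7
[9] flags=1000 VS?F → skip
[10] flags=1000 VC?T → r5=0xac

VAL = 0xc7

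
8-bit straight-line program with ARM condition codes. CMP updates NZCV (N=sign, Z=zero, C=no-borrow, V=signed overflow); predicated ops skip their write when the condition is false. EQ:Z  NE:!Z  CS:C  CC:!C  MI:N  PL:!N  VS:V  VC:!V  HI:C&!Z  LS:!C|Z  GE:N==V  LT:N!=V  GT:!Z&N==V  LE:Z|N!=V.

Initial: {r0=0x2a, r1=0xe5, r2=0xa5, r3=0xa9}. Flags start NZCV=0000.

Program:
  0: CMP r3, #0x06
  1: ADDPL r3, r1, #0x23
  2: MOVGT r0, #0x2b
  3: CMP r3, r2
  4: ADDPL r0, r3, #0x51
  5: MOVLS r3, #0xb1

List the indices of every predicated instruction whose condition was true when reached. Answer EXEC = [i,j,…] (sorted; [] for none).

EXEC = [4]

[0] flags=1010 → (cmp)
[1] flags=1010 PL?F → skip
[2] flags=1010 GT?F → skip
[3] flags=0010 → (cmp)
[4] flags=0010 PL?T → r0=0xfa
[5] flags=0010 LS?F → skip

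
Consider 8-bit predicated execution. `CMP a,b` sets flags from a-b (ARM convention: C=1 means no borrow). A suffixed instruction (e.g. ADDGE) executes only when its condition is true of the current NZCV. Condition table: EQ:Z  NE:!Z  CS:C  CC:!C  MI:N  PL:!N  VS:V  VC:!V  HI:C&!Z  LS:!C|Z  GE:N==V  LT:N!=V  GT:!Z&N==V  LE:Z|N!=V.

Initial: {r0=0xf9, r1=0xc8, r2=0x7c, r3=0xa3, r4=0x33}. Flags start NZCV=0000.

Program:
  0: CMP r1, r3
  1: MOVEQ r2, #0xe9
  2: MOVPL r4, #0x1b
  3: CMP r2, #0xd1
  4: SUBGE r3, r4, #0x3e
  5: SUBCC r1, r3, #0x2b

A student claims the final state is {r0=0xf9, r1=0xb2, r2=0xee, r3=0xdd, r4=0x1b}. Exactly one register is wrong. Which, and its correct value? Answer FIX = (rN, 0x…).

0: ✓ CMP  NZCV=0010
1: · MOVEQ
2: ✓ MOVPL  r4←0x1b
3: ✓ CMP  NZCV=1001
4: ✓ SUBGE  r3←0xdd
5: ✓ SUBCC  r1←0xb2

FIX = (r2, 0x7c)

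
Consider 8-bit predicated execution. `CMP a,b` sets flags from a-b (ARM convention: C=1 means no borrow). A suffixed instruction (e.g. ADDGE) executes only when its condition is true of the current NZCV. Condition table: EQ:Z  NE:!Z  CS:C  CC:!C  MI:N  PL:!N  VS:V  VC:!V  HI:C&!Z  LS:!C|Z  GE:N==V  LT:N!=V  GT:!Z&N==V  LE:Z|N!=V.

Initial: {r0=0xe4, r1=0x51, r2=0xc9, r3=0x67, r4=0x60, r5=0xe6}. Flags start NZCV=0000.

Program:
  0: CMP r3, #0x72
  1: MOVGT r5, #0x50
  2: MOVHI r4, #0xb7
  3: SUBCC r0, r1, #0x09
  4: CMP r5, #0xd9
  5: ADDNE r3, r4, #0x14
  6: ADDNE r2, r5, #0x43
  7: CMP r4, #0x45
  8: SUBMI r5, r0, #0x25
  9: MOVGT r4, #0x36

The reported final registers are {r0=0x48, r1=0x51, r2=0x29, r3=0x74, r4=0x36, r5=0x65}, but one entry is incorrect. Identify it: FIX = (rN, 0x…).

FIX = (r5, 0xe6)

[0] flags=1000 → (cmp)
[1] flags=1000 GT?F → skip
[2] flags=1000 HI?F → skip
[3] flags=1000 CC?T → r0=0x48
[4] flags=0010 → (cmp)
[5] flags=0010 NE?T → r3=0x74
[6] flags=0010 NE?T → r2=0x29
[7] flags=0010 → (cmp)
[8] flags=0010 MI?F → skip
[9] flags=0010 GT?T → r4=0x36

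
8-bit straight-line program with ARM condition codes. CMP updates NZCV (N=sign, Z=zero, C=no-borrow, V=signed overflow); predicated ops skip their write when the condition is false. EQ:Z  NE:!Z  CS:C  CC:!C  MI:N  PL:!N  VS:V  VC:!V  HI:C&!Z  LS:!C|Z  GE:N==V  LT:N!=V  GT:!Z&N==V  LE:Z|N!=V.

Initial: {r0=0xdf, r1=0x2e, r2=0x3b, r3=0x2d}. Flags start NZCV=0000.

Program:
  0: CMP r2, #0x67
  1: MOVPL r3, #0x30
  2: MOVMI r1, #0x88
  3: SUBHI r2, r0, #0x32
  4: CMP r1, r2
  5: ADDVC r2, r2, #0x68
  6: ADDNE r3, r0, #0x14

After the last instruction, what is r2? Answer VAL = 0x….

0: ✓ CMP  NZCV=1000
1: · MOVPL
2: ✓ MOVMI  r1←0x88
3: · SUBHI
4: ✓ CMP  NZCV=0011
5: · ADDVC
6: ✓ ADDNE  r3←0xf3

VAL = 0x3b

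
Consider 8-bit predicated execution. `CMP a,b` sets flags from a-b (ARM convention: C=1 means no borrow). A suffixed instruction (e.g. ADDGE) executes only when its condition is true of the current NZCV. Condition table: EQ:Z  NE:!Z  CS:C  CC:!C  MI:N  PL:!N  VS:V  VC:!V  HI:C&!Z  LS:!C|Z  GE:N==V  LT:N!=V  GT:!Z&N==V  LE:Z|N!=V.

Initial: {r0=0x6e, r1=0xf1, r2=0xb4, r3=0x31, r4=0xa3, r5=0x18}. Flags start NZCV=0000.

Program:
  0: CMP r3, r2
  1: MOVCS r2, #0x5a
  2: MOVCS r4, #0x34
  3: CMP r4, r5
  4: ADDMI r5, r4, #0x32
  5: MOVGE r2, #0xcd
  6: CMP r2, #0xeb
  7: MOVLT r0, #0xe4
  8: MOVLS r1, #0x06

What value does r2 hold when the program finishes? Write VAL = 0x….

VAL = 0xb4

[0] flags=0000 → (cmp)
[1] flags=0000 CS?F → skip
[2] flags=0000 CS?F → skip
[3] flags=1010 → (cmp)
[4] flags=1010 MI?T → r5=0xd5
[5] flags=1010 GE?F → skip
[6] flags=1000 → (cmp)
[7] flags=1000 LT?T → r0=0xe4
[8] flags=1000 LS?T → r1=0x06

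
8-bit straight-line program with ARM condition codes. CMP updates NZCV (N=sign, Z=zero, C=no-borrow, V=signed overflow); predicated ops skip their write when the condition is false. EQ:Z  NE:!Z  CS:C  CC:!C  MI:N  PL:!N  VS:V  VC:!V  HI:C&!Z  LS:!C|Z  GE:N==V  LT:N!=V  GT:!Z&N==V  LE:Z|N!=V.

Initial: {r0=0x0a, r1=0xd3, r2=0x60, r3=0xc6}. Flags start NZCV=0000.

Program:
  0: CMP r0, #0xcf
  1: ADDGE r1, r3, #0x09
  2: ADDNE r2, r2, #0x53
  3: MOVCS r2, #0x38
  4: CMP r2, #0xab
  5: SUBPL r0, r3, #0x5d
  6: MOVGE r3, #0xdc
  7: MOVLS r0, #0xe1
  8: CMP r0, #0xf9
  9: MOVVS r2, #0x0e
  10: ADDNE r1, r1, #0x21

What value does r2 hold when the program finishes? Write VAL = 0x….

0: ✓ CMP  NZCV=0000
1: ✓ ADDGE  r1←0xcf
2: ✓ ADDNE  r2←0xb3
3: · MOVCS
4: ✓ CMP  NZCV=0010
5: ✓ SUBPL  r0←0x69
6: ✓ MOVGE  r3←0xdc
7: · MOVLS
8: ✓ CMP  NZCV=0000
9: · MOVVS
10: ✓ ADDNE  r1←0xf0

VAL = 0xb3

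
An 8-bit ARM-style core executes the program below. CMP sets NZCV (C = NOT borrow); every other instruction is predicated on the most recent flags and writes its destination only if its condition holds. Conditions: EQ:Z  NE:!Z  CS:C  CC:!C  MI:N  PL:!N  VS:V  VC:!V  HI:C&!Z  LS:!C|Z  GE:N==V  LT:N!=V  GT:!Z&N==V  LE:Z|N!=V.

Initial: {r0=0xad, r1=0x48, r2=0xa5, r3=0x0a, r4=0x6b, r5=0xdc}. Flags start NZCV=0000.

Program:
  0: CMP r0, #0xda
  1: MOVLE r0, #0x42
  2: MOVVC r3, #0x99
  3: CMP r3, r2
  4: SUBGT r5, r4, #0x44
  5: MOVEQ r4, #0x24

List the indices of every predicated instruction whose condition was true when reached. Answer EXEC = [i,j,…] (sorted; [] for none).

EXEC = [1,2]

0: ✓ CMP  NZCV=1000
1: ✓ MOVLE  r0←0x42
2: ✓ MOVVC  r3←0x99
3: ✓ CMP  NZCV=1000
4: · SUBGT
5: · MOVEQ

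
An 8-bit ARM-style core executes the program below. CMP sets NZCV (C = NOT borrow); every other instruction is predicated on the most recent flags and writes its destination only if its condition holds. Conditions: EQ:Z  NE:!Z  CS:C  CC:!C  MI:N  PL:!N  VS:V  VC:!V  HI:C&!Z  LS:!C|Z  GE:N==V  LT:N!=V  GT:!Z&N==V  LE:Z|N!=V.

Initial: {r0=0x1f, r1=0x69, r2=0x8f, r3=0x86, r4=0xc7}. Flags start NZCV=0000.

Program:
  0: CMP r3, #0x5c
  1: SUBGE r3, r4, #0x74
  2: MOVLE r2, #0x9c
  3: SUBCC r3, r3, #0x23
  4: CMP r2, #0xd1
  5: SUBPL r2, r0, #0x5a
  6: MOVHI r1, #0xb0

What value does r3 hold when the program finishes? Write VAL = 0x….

[0] flags=0011 → (cmp)
[1] flags=0011 GE?F → skip
[2] flags=0011 LE?T → r2=0x9c
[3] flags=0011 CC?F → skip
[4] flags=1000 → (cmp)
[5] flags=1000 PL?F → skip
[6] flags=1000 HI?F → skip

VAL = 0x86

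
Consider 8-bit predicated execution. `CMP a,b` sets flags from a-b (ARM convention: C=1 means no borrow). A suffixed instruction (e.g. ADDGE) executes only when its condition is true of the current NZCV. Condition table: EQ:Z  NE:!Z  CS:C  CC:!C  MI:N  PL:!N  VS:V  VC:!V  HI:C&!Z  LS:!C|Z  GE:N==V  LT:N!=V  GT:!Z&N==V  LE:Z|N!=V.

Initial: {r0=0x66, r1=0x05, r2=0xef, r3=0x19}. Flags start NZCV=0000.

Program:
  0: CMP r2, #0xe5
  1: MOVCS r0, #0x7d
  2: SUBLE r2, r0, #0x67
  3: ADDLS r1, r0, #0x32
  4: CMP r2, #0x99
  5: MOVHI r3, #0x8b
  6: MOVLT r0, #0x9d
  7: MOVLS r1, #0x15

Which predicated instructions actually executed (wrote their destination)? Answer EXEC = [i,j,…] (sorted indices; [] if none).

EXEC = [1,5]

0: ✓ CMP  NZCV=0010
1: ✓ MOVCS  r0←0x7d
2: · SUBLE
3: · ADDLS
4: ✓ CMP  NZCV=0010
5: ✓ MOVHI  r3←0x8b
6: · MOVLT
7: · MOVLS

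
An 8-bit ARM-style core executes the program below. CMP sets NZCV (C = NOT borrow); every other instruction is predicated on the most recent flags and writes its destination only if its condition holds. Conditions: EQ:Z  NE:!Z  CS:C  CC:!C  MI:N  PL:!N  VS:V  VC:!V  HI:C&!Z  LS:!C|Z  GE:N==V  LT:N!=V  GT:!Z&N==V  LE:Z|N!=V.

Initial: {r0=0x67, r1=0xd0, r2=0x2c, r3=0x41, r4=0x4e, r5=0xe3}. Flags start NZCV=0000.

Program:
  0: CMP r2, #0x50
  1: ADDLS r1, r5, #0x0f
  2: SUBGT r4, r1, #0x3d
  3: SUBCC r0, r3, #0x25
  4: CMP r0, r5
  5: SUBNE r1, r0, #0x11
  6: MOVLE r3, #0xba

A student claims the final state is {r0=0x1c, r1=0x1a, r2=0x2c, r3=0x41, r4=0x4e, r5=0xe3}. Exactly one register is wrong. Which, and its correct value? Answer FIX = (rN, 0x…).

0: ✓ CMP  NZCV=1000
1: ✓ ADDLS  r1←0xf2
2: · SUBGT
3: ✓ SUBCC  r0←0x1c
4: ✓ CMP  NZCV=0000
5: ✓ SUBNE  r1←0x0b
6: · MOVLE

FIX = (r1, 0x0b)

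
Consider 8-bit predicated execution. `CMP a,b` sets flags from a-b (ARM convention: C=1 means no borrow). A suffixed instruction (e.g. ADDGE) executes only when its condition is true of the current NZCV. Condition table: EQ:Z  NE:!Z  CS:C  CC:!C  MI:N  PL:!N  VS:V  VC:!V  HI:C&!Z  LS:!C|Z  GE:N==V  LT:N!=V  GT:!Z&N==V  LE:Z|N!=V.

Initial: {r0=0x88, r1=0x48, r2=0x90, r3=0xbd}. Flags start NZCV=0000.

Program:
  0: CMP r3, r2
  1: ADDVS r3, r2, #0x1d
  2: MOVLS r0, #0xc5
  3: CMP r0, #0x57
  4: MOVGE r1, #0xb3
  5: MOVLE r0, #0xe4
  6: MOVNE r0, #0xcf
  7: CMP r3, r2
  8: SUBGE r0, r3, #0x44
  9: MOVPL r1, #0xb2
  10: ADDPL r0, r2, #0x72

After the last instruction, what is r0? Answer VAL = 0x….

0: ✓ CMP  NZCV=0010
1: · ADDVS
2: · MOVLS
3: ✓ CMP  NZCV=0011
4: · MOVGE
5: ✓ MOVLE  r0←0xe4
6: ✓ MOVNE  r0←0xcf
7: ✓ CMP  NZCV=0010
8: ✓ SUBGE  r0←0x79
9: ✓ MOVPL  r1←0xb2
10: ✓ ADDPL  r0←0x02

VAL = 0x02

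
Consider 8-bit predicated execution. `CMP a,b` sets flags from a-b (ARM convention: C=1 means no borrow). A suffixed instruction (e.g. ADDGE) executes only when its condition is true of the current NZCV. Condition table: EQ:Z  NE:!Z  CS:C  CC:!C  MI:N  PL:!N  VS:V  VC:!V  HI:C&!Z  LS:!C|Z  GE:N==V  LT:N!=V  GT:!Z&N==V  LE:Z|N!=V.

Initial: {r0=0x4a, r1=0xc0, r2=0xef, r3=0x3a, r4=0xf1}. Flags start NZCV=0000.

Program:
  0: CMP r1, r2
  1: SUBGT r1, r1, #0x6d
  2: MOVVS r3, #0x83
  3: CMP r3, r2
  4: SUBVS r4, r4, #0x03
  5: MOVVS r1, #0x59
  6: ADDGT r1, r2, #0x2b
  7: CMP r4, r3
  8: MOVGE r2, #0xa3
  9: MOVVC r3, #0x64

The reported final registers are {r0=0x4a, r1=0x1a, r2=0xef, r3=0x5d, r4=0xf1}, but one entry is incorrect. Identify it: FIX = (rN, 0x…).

FIX = (r3, 0x64)

[0] flags=1000 → (cmp)
[1] flags=1000 GT?F → skip
[2] flags=1000 VS?F → skip
[3] flags=0000 → (cmp)
[4] flags=0000 VS?F → skip
[5] flags=0000 VS?F → skip
[6] flags=0000 GT?T → r1=0x1a
[7] flags=1010 → (cmp)
[8] flags=1010 GE?F → skip
[9] flags=1010 VC?T → r3=0x64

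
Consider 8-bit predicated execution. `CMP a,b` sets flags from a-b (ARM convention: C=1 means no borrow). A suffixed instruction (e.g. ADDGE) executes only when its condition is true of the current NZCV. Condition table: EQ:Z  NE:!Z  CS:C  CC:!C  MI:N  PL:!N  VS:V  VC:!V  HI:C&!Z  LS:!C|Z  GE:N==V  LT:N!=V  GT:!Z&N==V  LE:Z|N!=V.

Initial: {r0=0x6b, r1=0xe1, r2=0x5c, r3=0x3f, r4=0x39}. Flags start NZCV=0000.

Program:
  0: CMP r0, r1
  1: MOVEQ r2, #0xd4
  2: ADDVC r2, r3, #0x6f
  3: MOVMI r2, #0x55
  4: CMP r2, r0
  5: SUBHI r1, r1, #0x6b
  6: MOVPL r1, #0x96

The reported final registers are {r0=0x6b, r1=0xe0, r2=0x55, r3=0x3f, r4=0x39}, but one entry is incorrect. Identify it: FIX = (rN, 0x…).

[0] flags=1001 → (cmp)
[1] flags=1001 EQ?F → skip
[2] flags=1001 VC?F → skip
[3] flags=1001 MI?T → r2=0x55
[4] flags=1000 → (cmp)
[5] flags=1000 HI?F → skip
[6] flags=1000 PL?F → skip

FIX = (r1, 0xe1)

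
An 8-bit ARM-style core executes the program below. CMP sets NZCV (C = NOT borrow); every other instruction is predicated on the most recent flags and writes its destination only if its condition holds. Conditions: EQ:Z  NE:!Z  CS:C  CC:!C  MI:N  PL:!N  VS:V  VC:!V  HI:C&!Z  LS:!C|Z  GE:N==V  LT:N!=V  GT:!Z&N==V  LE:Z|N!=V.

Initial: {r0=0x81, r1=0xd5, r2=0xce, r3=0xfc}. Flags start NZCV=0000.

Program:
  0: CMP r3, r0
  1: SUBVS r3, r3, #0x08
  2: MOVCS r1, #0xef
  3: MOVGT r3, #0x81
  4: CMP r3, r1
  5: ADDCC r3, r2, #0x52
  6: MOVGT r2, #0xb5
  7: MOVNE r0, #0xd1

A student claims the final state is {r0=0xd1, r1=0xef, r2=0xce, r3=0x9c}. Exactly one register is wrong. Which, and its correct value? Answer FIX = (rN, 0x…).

FIX = (r3, 0x20)

[0] flags=0010 → (cmp)
[1] flags=0010 VS?F → skip
[2] flags=0010 CS?T → r1=0xef
[3] flags=0010 GT?T → r3=0x81
[4] flags=1000 → (cmp)
[5] flags=1000 CC?T → r3=0x20
[6] flags=1000 GT?F → skip
[7] flags=1000 NE?T → r0=0xd1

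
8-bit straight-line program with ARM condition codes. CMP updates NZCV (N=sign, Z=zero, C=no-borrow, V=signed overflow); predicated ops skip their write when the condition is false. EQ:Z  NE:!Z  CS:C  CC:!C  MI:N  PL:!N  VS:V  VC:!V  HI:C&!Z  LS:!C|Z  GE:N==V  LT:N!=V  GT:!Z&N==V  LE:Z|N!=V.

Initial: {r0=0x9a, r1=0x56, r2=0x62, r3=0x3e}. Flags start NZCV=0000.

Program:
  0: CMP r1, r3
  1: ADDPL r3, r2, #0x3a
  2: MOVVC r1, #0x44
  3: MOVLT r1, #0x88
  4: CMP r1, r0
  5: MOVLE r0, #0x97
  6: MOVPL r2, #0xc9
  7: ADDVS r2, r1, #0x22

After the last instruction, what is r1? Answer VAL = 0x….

VAL = 0x44

[0] flags=0010 → (cmp)
[1] flags=0010 PL?T → r3=0x9c
[2] flags=0010 VC?T → r1=0x44
[3] flags=0010 LT?F → skip
[4] flags=1001 → (cmp)
[5] flags=1001 LE?F → skip
[6] flags=1001 PL?F → skip
[7] flags=1001 VS?T → r2=0x66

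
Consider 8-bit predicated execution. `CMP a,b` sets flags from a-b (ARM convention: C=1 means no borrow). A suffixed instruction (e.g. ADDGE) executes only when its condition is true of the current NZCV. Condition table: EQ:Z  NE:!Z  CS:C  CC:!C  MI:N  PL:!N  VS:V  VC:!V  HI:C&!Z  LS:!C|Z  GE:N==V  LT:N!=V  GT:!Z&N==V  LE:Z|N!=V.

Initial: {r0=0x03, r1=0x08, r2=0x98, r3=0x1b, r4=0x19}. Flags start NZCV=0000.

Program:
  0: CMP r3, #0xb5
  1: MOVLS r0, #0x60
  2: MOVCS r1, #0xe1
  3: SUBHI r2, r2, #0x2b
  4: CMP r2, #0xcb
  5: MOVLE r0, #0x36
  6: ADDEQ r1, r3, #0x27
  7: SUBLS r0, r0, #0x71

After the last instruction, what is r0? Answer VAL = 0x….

VAL = 0xc5

[0] flags=0000 → (cmp)
[1] flags=0000 LS?T → r0=0x60
[2] flags=0000 CS?F → skip
[3] flags=0000 HI?F → skip
[4] flags=1000 → (cmp)
[5] flags=1000 LE?T → r0=0x36
[6] flags=1000 EQ?F → skip
[7] flags=1000 LS?T → r0=0xc5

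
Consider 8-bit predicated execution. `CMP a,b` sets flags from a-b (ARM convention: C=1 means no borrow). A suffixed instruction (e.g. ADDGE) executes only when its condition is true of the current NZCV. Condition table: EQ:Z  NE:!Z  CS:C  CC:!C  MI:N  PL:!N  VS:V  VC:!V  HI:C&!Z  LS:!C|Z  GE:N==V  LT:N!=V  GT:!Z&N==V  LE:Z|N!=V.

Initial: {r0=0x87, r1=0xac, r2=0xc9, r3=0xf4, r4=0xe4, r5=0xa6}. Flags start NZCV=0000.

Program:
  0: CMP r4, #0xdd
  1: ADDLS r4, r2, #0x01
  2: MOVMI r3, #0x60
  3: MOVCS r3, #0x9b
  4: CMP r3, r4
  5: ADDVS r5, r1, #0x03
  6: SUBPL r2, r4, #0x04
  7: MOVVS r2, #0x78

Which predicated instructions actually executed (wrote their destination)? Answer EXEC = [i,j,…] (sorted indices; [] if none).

0: ✓ CMP  NZCV=0010
1: · ADDLS
2: · MOVMI
3: ✓ MOVCS  r3←0x9b
4: ✓ CMP  NZCV=1000
5: · ADDVS
6: · SUBPL
7: · MOVVS

EXEC = [3]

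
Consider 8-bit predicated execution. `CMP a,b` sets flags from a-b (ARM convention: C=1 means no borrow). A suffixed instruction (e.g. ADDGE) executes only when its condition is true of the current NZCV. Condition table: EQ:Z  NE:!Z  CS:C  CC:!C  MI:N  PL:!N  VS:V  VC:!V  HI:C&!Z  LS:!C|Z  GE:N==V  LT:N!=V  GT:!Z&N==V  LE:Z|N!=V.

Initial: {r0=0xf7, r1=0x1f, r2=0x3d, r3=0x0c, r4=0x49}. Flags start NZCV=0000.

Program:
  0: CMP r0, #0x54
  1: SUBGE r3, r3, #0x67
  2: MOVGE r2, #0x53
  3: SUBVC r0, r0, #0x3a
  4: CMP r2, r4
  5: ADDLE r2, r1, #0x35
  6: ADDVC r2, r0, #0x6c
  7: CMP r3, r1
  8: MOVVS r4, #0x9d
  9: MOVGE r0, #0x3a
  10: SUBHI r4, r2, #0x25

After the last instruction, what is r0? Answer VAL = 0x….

0: ✓ CMP  NZCV=1010
1: · SUBGE
2: · MOVGE
3: ✓ SUBVC  r0←0xbd
4: ✓ CMP  NZCV=1000
5: ✓ ADDLE  r2←0x54
6: ✓ ADDVC  r2←0x29
7: ✓ CMP  NZCV=1000
8: · MOVVS
9: · MOVGE
10: · SUBHI

VAL = 0xbd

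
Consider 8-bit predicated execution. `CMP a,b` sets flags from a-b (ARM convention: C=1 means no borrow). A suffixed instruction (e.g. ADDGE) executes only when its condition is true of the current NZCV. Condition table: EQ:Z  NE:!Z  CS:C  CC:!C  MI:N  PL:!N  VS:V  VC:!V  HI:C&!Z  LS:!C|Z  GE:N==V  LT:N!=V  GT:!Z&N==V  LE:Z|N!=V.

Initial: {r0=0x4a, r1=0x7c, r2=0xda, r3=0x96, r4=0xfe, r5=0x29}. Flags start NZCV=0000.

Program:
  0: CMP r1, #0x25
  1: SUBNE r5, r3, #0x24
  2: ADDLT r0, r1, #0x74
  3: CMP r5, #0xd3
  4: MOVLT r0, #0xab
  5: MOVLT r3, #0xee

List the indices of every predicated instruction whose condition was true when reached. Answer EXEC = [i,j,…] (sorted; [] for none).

[0] flags=0010 → (cmp)
[1] flags=0010 NE?T → r5=0x72
[2] flags=0010 LT?F → skip
[3] flags=1001 → (cmp)
[4] flags=1001 LT?F → skip
[5] flags=1001 LT?F → skip

EXEC = [1]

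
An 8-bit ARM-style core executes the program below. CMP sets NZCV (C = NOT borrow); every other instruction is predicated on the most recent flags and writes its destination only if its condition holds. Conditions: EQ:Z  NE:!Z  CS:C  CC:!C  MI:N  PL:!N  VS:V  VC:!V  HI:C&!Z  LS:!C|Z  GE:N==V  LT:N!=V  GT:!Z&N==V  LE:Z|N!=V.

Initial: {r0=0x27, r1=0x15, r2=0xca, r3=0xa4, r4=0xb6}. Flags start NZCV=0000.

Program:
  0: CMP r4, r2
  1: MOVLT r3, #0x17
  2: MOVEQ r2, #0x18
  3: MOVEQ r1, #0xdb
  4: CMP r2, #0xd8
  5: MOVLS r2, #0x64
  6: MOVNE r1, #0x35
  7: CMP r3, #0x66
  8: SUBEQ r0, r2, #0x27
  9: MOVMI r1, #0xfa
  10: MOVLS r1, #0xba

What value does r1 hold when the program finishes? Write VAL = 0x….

0: ✓ CMP  NZCV=1000
1: ✓ MOVLT  r3←0x17
2: · MOVEQ
3: · MOVEQ
4: ✓ CMP  NZCV=1000
5: ✓ MOVLS  r2←0x64
6: ✓ MOVNE  r1←0x35
7: ✓ CMP  NZCV=1000
8: · SUBEQ
9: ✓ MOVMI  r1←0xfa
10: ✓ MOVLS  r1←0xba

VAL = 0xba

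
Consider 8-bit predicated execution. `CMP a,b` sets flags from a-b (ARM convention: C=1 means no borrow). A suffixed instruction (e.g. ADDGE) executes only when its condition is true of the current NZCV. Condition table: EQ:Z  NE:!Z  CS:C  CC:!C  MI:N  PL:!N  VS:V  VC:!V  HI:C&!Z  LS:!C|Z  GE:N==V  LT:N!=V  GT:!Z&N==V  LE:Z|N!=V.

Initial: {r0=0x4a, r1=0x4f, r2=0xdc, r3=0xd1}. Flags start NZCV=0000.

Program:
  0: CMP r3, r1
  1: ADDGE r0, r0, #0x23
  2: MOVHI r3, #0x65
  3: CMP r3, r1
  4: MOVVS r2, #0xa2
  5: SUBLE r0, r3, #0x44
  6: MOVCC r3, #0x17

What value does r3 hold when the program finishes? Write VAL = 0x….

VAL = 0x65

[0] flags=1010 → (cmp)
[1] flags=1010 GE?F → skip
[2] flags=1010 HI?T → r3=0x65
[3] flags=0010 → (cmp)
[4] flags=0010 VS?F → skip
[5] flags=0010 LE?F → skip
[6] flags=0010 CC?F → skip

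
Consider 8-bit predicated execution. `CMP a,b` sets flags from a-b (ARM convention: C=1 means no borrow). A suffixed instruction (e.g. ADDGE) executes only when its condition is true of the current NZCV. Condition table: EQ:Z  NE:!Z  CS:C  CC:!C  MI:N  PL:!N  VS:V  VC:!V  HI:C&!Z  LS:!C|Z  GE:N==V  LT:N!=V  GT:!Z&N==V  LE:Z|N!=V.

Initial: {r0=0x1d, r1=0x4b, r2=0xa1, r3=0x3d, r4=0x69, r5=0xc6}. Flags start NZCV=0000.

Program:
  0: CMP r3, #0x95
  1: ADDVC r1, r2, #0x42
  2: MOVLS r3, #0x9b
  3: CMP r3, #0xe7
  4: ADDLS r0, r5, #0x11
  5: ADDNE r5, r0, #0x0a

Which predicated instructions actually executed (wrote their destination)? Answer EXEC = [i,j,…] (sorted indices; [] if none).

[0] flags=1001 → (cmp)
[1] flags=1001 VC?F → skip
[2] flags=1001 LS?T → r3=0x9b
[3] flags=1000 → (cmp)
[4] flags=1000 LS?T → r0=0xd7
[5] flags=1000 NE?T → r5=0xe1

EXEC = [2,4,5]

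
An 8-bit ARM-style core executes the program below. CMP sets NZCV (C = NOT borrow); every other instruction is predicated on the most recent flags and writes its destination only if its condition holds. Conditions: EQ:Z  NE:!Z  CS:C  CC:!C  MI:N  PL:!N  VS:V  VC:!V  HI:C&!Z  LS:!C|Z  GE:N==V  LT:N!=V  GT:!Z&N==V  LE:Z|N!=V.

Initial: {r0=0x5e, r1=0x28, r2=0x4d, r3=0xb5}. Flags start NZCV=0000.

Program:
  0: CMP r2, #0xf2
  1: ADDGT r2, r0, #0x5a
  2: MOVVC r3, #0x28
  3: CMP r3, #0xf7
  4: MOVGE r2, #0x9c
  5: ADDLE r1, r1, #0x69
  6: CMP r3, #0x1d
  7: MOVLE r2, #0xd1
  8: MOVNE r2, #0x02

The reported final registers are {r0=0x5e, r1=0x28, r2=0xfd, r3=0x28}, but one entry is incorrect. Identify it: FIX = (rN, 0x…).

FIX = (r2, 0x02)

0: ✓ CMP  NZCV=0000
1: ✓ ADDGT  r2←0xb8
2: ✓ MOVVC  r3←0x28
3: ✓ CMP  NZCV=0000
4: ✓ MOVGE  r2←0x9c
5: · ADDLE
6: ✓ CMP  NZCV=0010
7: · MOVLE
8: ✓ MOVNE  r2←0x02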